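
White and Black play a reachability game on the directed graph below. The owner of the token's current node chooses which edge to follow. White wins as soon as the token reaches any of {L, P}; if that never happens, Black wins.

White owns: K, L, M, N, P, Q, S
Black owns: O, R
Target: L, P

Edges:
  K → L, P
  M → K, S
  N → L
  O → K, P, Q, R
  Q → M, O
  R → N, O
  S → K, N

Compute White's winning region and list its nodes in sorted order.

A0 = {L, P}
A1: add {K, N} — K (White) has K→L; N (White) has N→L.
A2: add {M, S} — M (White) has M→K; S (White) has S→K.
A3: add {Q} — Q (White) has Q→M.
A4 = A3; e.g. O (Black) can still go to R. Fixed point.
White's winning region = {K, L, M, N, P, Q, S}.

K, L, M, N, P, Q, S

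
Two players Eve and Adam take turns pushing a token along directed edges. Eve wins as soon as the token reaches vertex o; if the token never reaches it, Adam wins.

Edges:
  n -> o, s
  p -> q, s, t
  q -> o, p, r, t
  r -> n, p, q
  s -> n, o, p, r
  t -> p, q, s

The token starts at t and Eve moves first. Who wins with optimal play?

Adam

Track states (vertex, player-to-move).
A0 = {(o,Eve), (o,Adam)}
A1: add {(n,Eve), (q,Eve), (s,Eve)}.
A2: add {(n,Adam)}.
A3: add {(r,Eve)}.
A4 = A3; e.g. (p,Eve) stays out. (t,Eve) never enters ⇒ Adam avoids the target.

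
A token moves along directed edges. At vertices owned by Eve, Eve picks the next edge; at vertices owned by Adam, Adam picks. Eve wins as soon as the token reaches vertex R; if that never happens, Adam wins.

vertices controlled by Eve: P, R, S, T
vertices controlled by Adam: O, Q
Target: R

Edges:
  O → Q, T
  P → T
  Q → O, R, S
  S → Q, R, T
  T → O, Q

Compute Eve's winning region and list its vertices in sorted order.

A0 = {R}
A1: add {S} — S (Eve) has S→R.
A2 = A1; e.g. O (Adam) can still go to Q. Fixed point.
Eve's winning region = {R, S}.

R, S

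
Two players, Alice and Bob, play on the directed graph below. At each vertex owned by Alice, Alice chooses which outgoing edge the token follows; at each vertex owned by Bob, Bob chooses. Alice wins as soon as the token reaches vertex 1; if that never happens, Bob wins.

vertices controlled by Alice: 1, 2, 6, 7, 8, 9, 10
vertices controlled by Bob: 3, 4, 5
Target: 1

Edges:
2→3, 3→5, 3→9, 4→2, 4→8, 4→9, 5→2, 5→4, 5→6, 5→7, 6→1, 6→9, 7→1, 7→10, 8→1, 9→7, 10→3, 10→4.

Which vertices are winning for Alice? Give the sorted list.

A0 = {1}
A1: add {6, 7, 8} — 6 (Alice) has 6→1; 7 (Alice) has 7→1; 8 (Alice) has 8→1.
A2: add {9} — 9 (Alice) has 9→7.
A3 = A2; e.g. 2 (Alice) has no edge into A2. Fixed point.
Alice's winning region = {1, 6, 7, 8, 9}.

1, 6, 7, 8, 9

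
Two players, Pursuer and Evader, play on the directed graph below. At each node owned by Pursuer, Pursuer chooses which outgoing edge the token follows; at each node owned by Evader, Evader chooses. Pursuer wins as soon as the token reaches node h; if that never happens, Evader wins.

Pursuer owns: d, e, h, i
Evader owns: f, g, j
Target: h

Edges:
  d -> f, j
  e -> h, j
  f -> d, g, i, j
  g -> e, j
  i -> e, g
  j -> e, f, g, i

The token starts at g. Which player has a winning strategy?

A0 = {h}
A1: add {e} — e (Pursuer) has e→h.
A2: add {i} — i (Pursuer) has i→e.
A3 = A2; e.g. d (Pursuer) has no edge into A2. Fixed point.
g never enters the attractor, so Evader can avoid the target forever.

Evader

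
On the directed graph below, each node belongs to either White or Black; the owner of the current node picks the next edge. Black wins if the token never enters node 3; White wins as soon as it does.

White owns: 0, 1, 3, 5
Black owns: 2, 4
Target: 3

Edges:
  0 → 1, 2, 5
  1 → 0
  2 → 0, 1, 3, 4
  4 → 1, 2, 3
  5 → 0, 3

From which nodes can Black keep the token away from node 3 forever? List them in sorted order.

2, 4

A0 = {3}
A1: add {5} — 5 (White) has 5→3.
A2: add {0} — 0 (White) has 0→5.
A3: add {1} — 1 (White) has 1→0.
A4 = A3; e.g. 2 (Black) can still go to 4. Fixed point.
White's attractor = {0, 1, 3, 5}; Black avoids the target exactly from the complement.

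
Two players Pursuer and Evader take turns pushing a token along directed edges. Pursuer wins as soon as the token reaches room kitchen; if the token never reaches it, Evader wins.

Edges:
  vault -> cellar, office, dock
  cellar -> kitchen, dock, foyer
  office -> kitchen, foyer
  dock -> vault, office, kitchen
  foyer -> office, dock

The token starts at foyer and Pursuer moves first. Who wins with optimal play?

Track states (vertex, player-to-move).
A0 = {(kitchen,Pursuer), (kitchen,Evader)}
A1: add {(cellar,Pursuer), (office,Pursuer), (dock,Pursuer)}.
A2: add {(vault,Evader), (foyer,Evader)}.
A3 = A2; e.g. (vault,Pursuer) stays out. (foyer,Pursuer) never enters ⇒ Evader avoids the target.

Evader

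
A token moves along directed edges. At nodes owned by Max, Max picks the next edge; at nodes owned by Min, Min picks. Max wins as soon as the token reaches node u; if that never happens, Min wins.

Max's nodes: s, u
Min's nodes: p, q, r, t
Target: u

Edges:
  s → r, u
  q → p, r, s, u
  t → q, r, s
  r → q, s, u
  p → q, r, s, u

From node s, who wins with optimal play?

Max

A0 = {u}
A1: add {s} — s (Max) has s→u.
A2 = A1; e.g. p (Min) can still go to q. Fixed point.
s ∈ A1, so Max can force the target.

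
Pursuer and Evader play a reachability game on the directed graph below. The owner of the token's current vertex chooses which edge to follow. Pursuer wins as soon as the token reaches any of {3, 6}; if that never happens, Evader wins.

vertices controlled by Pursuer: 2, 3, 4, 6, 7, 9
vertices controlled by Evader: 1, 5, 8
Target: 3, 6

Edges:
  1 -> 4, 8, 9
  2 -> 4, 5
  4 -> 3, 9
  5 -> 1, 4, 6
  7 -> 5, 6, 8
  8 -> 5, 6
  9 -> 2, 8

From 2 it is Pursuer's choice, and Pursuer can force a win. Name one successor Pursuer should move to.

A0 = {3, 6}
A1: add {4, 7} — 4 (Pursuer) has 4→3; 7 (Pursuer) has 7→6.
A2: add {2} — 2 (Pursuer) has 2→4.
A3: add {9} — 9 (Pursuer) has 9→2.
A4 = A3; e.g. 1 (Evader) can still go to 8. Fixed point.
From 2, successor 4 is in the attractor (rank 1); the other successor 5 is not.

4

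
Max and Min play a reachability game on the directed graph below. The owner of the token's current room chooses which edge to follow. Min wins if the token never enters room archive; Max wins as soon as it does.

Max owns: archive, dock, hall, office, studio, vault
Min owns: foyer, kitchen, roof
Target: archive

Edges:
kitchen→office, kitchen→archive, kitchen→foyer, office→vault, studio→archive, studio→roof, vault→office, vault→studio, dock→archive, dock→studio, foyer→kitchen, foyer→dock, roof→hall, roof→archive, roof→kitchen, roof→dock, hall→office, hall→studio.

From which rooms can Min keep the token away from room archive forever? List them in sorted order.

foyer, kitchen, roof

A0 = {archive}
A1: add {dock, studio} — dock (Max) has dock→archive; studio (Max) has studio→archive.
A2: add {hall, vault} — vault (Max) has vault→studio; hall (Max) has hall→studio.
A3: add {office} — office (Max) has office→vault.
A4 = A3; e.g. kitchen (Min) can still go to foyer. Fixed point.
Max's attractor = {archive, dock, hall, office, studio, vault}; Min avoids the target exactly from the complement.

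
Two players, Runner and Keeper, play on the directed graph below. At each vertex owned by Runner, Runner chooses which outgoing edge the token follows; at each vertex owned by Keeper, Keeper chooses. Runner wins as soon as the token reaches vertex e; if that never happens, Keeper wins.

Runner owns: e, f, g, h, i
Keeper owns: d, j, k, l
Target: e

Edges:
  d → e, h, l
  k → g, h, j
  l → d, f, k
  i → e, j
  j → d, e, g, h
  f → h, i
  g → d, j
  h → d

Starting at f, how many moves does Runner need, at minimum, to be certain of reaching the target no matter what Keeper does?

A0 = {e}
A1: add {i} — i (Runner) has i→e.
A2: add {f} — f (Runner) has f→i.
A3 = A2; e.g. d (Keeper) can still go to h. Fixed point.
f enters the attractor at level 2, so Runner can force the target in 2 moves from there.

2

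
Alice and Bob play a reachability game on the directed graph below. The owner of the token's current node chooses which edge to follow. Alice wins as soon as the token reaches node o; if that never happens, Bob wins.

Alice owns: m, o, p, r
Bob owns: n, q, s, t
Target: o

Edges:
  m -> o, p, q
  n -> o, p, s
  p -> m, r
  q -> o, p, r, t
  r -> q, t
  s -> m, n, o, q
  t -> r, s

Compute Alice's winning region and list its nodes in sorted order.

A0 = {o}
A1: add {m} — m (Alice) has m→o.
A2: add {p} — p (Alice) has p→m.
A3 = A2; e.g. n (Bob) can still go to s. Fixed point.
Alice's winning region = {m, o, p}.

m, o, p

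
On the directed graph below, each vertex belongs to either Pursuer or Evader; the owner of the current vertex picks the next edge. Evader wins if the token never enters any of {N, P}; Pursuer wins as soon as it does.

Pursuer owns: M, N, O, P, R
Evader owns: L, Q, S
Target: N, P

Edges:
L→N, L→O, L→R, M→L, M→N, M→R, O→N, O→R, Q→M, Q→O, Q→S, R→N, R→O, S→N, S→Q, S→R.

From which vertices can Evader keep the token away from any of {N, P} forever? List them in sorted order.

Q, S

A0 = {N, P}
A1: add {M, O, R} — M (Pursuer) has M→N; O (Pursuer) has O→N; R (Pursuer) has R→N.
A2: add {L} — L (Evader): all of {N, O, R} already in.
A3 = A2; e.g. Q (Evader) can still go to S. Fixed point.
Pursuer's attractor = {L, M, N, O, P, R}; Evader avoids the target exactly from the complement.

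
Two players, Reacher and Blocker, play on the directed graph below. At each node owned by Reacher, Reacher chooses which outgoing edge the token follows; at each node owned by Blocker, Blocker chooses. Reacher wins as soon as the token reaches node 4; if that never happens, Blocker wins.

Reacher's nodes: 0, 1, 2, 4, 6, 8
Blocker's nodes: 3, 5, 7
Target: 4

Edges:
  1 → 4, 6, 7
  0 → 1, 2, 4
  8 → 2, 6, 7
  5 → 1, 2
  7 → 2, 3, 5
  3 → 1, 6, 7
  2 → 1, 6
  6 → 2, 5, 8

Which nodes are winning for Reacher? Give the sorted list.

A0 = {4}
A1: add {0, 1} — 0 (Reacher) has 0→4; 1 (Reacher) has 1→4.
A2: add {2} — 2 (Reacher) has 2→1.
A3: add {5, 6, 8} — 5 (Blocker): all of {1, 2} already in; 6 (Reacher) has 6→2; 8 (Reacher) has 8→2.
A4 = A3; e.g. 3 (Blocker) can still go to 7. Fixed point.
Reacher's winning region = {0, 1, 2, 4, 5, 6, 8}.

0, 1, 2, 4, 5, 6, 8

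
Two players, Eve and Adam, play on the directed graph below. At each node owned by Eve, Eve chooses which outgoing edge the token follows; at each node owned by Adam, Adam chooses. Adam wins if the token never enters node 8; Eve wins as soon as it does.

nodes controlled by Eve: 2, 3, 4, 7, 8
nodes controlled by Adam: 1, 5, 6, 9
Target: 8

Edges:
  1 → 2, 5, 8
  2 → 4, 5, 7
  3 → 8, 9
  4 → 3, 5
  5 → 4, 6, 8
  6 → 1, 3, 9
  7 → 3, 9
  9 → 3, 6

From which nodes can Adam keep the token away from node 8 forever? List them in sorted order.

1, 5, 6, 9

A0 = {8}
A1: add {3} — 3 (Eve) has 3→8.
A2: add {4, 7} — 4 (Eve) has 4→3; 7 (Eve) has 7→3.
A3: add {2} — 2 (Eve) has 2→4.
A4 = A3; e.g. 1 (Adam) can still go to 5. Fixed point.
Eve's attractor = {2, 3, 4, 7, 8}; Adam avoids the target exactly from the complement.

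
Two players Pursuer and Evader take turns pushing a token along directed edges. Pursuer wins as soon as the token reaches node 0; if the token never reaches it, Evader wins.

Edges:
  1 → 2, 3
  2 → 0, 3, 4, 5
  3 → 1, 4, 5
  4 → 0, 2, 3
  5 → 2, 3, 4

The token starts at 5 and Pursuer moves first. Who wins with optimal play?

Evader

Track states (vertex, player-to-move).
A0 = {(0,Pursuer), (0,Evader)}
A1: add {(2,Pursuer), (4,Pursuer)}.
A2 = A1; e.g. (1,Pursuer) stays out. (5,Pursuer) never enters ⇒ Evader avoids the target.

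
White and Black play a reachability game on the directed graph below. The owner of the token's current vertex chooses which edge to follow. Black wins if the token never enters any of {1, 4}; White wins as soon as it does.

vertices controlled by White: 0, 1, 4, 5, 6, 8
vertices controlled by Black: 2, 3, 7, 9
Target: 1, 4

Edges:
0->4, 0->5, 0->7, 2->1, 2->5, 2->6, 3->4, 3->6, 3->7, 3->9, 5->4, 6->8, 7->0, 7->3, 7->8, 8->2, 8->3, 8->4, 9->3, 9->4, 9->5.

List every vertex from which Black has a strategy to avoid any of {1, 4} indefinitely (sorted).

3, 7, 9

A0 = {1, 4}
A1: add {0, 5, 8} — 0 (White) has 0→4; 5 (White) has 5→4; 8 (White) has 8→4.
A2: add {6} — 6 (White) has 6→8.
A3: add {2} — 2 (Black): all of {1, 5, 6} already in.
A4 = A3; e.g. 3 (Black) can still go to 7. Fixed point.
White's attractor = {0, 1, 2, 4, 5, 6, 8}; Black avoids the target exactly from the complement.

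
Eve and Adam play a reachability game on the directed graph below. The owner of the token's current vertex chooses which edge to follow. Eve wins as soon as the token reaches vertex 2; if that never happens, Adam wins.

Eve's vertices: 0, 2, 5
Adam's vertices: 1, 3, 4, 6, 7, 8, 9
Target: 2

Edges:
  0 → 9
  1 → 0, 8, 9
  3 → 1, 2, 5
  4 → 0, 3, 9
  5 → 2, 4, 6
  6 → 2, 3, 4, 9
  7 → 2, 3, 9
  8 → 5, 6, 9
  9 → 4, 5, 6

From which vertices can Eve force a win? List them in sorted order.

A0 = {2}
A1: add {5} — 5 (Eve) has 5→2.
A2 = A1; e.g. 0 (Eve) has no edge into A1. Fixed point.
Eve's winning region = {2, 5}.

2, 5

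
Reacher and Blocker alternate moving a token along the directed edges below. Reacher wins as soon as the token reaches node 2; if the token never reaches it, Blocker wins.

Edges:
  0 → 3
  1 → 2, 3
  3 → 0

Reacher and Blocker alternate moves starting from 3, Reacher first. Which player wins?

Track states (vertex, player-to-move).
A0 = {(2,Reacher), (2,Blocker)}
A1: add {(1,Reacher)}.
A2 = A1; e.g. (0,Reacher) stays out. (3,Reacher) never enters ⇒ Blocker avoids the target.

Blocker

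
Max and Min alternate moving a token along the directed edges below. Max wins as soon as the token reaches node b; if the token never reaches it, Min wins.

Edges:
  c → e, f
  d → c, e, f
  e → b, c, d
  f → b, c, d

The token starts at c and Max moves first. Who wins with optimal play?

Track states (vertex, player-to-move).
A0 = {(b,Max), (b,Min)}
A1: add {(e,Max), (f,Max)}.
A2: add {(c,Min)}.
A3: add {(d,Max)}.
A4 = A3; e.g. (c,Max) stays out. (c,Max) never enters ⇒ Min avoids the target.

Min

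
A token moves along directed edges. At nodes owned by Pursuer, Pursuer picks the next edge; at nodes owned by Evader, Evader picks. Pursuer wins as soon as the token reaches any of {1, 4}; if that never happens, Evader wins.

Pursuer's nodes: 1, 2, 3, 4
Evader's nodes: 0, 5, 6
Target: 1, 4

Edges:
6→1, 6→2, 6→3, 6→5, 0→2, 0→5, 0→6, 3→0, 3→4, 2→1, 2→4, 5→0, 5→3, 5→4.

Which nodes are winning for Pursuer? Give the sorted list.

A0 = {1, 4}
A1: add {2, 3} — 2 (Pursuer) has 2→1; 3 (Pursuer) has 3→4.
A2 = A1; e.g. 0 (Evader) can still go to 5. Fixed point.
Pursuer's winning region = {1, 2, 3, 4}.

1, 2, 3, 4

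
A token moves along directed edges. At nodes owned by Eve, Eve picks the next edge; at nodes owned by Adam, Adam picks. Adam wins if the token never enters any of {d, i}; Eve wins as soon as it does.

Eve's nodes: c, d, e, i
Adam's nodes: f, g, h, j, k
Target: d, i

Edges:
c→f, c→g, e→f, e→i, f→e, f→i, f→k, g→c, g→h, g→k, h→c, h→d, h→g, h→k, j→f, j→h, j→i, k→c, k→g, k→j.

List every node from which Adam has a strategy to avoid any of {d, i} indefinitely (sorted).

c, f, g, h, j, k

A0 = {d, i}
A1: add {e} — e (Eve) has e→i.
A2 = A1; e.g. c (Eve) has no edge into A1. Fixed point.
Eve's attractor = {d, e, i}; Adam avoids the target exactly from the complement.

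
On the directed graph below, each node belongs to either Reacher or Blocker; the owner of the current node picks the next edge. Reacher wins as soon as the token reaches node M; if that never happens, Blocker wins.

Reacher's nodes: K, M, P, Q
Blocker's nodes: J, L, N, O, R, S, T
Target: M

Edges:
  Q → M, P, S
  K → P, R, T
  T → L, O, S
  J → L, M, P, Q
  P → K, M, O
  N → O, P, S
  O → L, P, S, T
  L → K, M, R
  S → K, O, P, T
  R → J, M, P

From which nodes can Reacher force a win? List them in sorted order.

K, M, P, Q

A0 = {M}
A1: add {P, Q} — P (Reacher) has P→M; Q (Reacher) has Q→M.
A2: add {K} — K (Reacher) has K→P.
A3 = A2; e.g. J (Blocker) can still go to L. Fixed point.
Reacher's winning region = {K, M, P, Q}.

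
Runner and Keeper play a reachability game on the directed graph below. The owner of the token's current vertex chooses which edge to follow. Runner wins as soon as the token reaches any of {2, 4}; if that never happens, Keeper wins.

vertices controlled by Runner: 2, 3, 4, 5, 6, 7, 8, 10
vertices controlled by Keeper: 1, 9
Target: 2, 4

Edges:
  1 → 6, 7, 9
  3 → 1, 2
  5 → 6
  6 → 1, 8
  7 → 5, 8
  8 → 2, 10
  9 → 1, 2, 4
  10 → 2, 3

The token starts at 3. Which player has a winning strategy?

A0 = {2, 4}
A1: add {3, 8, 10} — 3 (Runner) has 3→2; 8 (Runner) has 8→2; 10 (Runner) has 10→2.
3 ∈ A1, so Runner can force the target.

Runner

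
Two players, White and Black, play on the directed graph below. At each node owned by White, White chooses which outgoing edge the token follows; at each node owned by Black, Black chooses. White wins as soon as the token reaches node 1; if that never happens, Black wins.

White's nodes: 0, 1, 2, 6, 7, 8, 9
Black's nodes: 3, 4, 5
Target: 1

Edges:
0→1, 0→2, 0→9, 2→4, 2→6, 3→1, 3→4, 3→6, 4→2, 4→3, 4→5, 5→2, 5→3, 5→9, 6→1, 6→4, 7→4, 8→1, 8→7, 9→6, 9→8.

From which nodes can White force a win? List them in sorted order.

0, 1, 2, 6, 8, 9

A0 = {1}
A1: add {0, 6, 8} — 0 (White) has 0→1; 6 (White) has 6→1; 8 (White) has 8→1.
A2: add {2, 9} — 2 (White) has 2→6; 9 (White) has 9→6.
A3 = A2; e.g. 3 (Black) can still go to 4. Fixed point.
White's winning region = {0, 1, 2, 6, 8, 9}.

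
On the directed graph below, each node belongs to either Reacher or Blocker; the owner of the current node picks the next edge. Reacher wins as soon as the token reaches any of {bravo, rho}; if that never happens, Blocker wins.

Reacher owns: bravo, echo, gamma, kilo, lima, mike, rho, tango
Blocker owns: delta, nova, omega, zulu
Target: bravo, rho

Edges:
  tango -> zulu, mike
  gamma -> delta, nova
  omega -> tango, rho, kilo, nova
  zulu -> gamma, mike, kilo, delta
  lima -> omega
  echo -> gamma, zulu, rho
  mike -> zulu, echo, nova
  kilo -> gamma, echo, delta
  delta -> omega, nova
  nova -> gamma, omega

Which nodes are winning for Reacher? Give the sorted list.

bravo, echo, kilo, mike, rho, tango

A0 = {bravo, rho}
A1: add {echo} — echo (Reacher) has echo→rho.
A2: add {kilo, mike} — mike (Reacher) has mike→echo; kilo (Reacher) has kilo→echo.
A3: add {tango} — tango (Reacher) has tango→mike.
A4 = A3; e.g. gamma (Reacher) has no edge into A3. Fixed point.
Reacher's winning region = {bravo, echo, kilo, mike, rho, tango}.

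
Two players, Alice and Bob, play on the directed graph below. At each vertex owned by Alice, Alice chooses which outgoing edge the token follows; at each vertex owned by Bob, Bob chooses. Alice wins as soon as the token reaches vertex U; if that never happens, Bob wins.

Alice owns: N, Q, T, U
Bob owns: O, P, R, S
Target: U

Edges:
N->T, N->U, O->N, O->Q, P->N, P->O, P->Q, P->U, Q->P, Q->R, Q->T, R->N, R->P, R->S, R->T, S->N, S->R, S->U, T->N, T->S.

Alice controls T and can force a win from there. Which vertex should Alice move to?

N

A0 = {U}
A1: add {N} — N (Alice) has N→U.
A2: add {T} — T (Alice) has T→N.
A3: add {Q} — Q (Alice) has Q→T.
A4: add {O} — O (Bob): all of {N, Q} already in.
A5: add {P} — P (Bob): all of {N, O, Q, U} already in.
A6 = A5; e.g. R (Bob) can still go to S. Fixed point.
From T, successor N is in the attractor (rank 1); the other successor S is not.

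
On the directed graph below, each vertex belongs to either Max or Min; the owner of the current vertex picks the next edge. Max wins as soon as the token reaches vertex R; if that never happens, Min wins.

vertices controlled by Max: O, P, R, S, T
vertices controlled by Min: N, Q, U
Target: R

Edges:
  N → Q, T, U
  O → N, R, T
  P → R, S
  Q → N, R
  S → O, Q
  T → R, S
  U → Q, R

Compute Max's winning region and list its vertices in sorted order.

A0 = {R}
A1: add {O, P, T} — O (Max) has O→R; P (Max) has P→R; T (Max) has T→R.
A2: add {S} — S (Max) has S→O.
A3 = A2; e.g. N (Min) can still go to Q. Fixed point.
Max's winning region = {O, P, R, S, T}.

O, P, R, S, T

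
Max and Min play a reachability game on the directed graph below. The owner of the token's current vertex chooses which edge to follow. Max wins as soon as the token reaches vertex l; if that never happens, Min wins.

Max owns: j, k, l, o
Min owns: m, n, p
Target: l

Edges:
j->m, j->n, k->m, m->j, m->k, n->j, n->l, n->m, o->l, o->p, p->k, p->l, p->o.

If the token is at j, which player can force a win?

Min

A0 = {l}
A1: add {o} — o (Max) has o→l.
A2 = A1; e.g. j (Max) has no edge into A1. Fixed point.
j never enters the attractor, so Min can avoid the target forever.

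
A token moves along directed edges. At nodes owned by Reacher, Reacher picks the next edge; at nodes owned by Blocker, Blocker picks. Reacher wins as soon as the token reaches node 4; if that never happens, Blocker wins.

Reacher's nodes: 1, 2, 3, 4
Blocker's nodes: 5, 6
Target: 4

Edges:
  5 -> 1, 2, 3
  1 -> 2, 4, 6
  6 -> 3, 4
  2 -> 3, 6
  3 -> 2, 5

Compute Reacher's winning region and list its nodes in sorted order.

1, 4

A0 = {4}
A1: add {1} — 1 (Reacher) has 1→4.
A2 = A1; e.g. 2 (Reacher) has no edge into A1. Fixed point.
Reacher's winning region = {1, 4}.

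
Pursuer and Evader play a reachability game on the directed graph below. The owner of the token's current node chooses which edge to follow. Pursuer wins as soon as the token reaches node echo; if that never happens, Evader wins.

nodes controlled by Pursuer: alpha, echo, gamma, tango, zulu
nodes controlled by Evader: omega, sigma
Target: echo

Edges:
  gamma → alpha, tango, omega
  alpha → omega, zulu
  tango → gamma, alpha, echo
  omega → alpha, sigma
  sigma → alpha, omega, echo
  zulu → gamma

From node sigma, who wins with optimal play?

Evader

A0 = {echo}
A1: add {tango} — tango (Pursuer) has tango→echo.
A2: add {gamma} — gamma (Pursuer) has gamma→tango.
A3: add {zulu} — zulu (Pursuer) has zulu→gamma.
A4: add {alpha} — alpha (Pursuer) has alpha→zulu.
A5 = A4; e.g. omega (Evader) can still go to sigma. Fixed point.
sigma never enters the attractor, so Evader can avoid the target forever.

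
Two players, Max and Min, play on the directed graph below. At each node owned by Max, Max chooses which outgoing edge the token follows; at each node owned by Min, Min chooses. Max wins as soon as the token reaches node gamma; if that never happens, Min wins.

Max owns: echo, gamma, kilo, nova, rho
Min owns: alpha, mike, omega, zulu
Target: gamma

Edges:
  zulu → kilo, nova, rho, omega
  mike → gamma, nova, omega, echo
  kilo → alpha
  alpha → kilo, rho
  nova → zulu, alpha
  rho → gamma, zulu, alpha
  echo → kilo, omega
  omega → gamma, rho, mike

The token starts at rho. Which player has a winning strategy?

A0 = {gamma}
A1: add {rho} — rho (Max) has rho→gamma.
A2 = A1; e.g. zulu (Min) can still go to kilo. Fixed point.
rho ∈ A1, so Max can force the target.

Max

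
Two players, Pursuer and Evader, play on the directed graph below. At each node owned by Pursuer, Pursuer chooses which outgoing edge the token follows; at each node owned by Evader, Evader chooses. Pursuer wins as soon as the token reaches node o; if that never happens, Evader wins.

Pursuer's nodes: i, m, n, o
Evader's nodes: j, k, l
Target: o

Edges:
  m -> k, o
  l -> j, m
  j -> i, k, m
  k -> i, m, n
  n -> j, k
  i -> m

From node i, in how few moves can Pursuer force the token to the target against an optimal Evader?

2

A0 = {o}
A1: add {m} — m (Pursuer) has m→o.
A2: add {i} — i (Pursuer) has i→m.
A3 = A2; e.g. j (Evader) can still go to k. Fixed point.
i enters the attractor at level 2, so Pursuer can force the target in 2 moves from there.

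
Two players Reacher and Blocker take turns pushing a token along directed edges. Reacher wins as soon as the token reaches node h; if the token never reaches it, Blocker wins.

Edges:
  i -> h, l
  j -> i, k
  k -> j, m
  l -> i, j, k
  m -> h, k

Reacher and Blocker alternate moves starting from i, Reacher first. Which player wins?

Reacher

Track states (vertex, player-to-move).
A0 = {(h,Reacher), (h,Blocker)}
A1: add {(i,Reacher), (m,Reacher)}.
(i,Reacher) ∈ A1 ⇒ Reacher forces the target.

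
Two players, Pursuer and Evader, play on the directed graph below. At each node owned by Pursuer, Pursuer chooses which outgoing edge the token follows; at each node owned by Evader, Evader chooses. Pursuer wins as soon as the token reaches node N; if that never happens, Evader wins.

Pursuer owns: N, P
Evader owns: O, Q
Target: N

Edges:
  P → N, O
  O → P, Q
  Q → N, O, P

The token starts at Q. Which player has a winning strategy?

A0 = {N}
A1: add {P} — P (Pursuer) has P→N.
A2 = A1; e.g. O (Evader) can still go to Q. Fixed point.
Q never enters the attractor, so Evader can avoid the target forever.

Evader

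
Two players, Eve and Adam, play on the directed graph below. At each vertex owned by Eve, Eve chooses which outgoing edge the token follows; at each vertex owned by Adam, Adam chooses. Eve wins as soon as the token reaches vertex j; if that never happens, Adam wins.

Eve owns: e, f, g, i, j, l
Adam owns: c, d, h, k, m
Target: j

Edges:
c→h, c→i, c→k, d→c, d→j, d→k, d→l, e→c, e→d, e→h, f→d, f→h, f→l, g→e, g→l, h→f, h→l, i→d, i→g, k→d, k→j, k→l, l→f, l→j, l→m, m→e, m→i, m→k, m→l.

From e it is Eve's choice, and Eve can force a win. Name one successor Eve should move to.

A0 = {j}
A1: add {l} — l (Eve) has l→j.
A2: add {f, g} — f (Eve) has f→l; g (Eve) has g→l.
A3: add {h, i} — h (Adam): all of {f, l} already in; i (Eve) has i→g.
A4: add {e} — e (Eve) has e→h.
A5 = A4; e.g. c (Adam) can still go to k. Fixed point.
From e, successor h is in the attractor (rank 3); the other successors c, d are not.

h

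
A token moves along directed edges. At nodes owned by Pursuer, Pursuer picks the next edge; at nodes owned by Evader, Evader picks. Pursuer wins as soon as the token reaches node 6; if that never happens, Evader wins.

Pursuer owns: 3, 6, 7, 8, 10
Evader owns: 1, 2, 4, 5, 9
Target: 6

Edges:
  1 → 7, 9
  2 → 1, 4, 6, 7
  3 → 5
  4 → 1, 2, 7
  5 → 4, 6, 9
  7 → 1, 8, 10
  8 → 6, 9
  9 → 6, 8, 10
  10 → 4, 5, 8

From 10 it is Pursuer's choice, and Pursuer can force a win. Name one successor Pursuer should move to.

8

A0 = {6}
A1: add {8} — 8 (Pursuer) has 8→6.
A2: add {7, 10} — 7 (Pursuer) has 7→8; 10 (Pursuer) has 10→8.
A3: add {9} — 9 (Evader): all of {6, 8, 10} already in.
A4: add {1} — 1 (Evader): all of {7, 9} already in.
A5 = A4; e.g. 2 (Evader) can still go to 4. Fixed point.
From 10, successor 8 is in the attractor (rank 1); the other successors 4, 5 are not.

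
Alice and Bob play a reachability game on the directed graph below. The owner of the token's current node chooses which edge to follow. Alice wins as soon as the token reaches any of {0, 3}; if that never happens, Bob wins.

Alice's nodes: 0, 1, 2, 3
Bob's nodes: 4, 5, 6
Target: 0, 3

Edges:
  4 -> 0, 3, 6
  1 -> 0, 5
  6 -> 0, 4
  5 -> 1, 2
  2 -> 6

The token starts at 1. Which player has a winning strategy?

Alice

A0 = {0, 3}
A1: add {1} — 1 (Alice) has 1→0.
A2 = A1; e.g. 2 (Alice) has no edge into A1. Fixed point.
1 ∈ A1, so Alice can force the target.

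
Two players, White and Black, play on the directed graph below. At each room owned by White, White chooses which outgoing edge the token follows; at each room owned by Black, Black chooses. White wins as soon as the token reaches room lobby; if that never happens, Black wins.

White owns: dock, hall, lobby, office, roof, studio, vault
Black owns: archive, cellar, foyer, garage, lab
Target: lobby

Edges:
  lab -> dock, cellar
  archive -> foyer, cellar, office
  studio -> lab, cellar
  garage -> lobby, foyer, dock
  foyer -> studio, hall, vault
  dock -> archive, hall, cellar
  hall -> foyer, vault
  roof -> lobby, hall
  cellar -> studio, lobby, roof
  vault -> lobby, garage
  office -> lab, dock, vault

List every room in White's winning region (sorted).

dock, hall, lobby, office, roof, vault

A0 = {lobby}
A1: add {roof, vault} — roof (White) has roof→lobby; vault (White) has vault→lobby.
A2: add {hall, office} — hall (White) has hall→vault; office (White) has office→vault.
A3: add {dock} — dock (White) has dock→hall.
A4 = A3; e.g. lab (Black) can still go to cellar. Fixed point.
White's winning region = {dock, hall, lobby, office, roof, vault}.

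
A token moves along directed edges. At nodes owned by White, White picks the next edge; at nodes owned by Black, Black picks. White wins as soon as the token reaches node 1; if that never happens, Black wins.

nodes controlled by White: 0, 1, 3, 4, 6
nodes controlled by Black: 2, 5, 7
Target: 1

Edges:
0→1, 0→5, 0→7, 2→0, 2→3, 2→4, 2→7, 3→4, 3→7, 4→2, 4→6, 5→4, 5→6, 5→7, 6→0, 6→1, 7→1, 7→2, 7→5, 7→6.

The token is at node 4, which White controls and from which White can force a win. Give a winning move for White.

6

A0 = {1}
A1: add {0, 6} — 0 (White) has 0→1; 6 (White) has 6→1.
A2: add {4} — 4 (White) has 4→6.
A3: add {3} — 3 (White) has 3→4.
A4 = A3; e.g. 2 (Black) can still go to 7. Fixed point.
From 4, successor 6 is in the attractor (rank 1); the other successor 2 is not.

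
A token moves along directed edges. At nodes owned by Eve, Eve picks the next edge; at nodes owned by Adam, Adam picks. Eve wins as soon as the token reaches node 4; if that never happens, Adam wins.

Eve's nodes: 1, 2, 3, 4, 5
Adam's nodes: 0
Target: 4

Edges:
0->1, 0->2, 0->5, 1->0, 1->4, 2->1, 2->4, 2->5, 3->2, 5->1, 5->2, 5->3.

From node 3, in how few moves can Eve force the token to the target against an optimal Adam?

A0 = {4}
A1: add {1, 2} — 1 (Eve) has 1→4; 2 (Eve) has 2→4.
A2: add {3, 5} — 3 (Eve) has 3→2; 5 (Eve) has 5→1.
3 enters the attractor at level 2, so Eve can force the target in 2 moves from there.

2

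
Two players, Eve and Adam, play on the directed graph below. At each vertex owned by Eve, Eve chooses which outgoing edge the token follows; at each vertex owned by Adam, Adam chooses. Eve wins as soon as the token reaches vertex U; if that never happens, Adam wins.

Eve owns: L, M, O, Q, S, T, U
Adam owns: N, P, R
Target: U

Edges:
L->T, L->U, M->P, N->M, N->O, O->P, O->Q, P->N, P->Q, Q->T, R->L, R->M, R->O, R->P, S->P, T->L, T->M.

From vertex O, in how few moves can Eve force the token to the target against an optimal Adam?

A0 = {U}
A1: add {L} — L (Eve) has L→U.
A2: add {T} — T (Eve) has T→L.
A3: add {Q} — Q (Eve) has Q→T.
A4: add {O} — O (Eve) has O→Q.
A5 = A4; e.g. M (Eve) has no edge into A4. Fixed point.
O enters the attractor at level 4, so Eve can force the target in 4 moves from there.

4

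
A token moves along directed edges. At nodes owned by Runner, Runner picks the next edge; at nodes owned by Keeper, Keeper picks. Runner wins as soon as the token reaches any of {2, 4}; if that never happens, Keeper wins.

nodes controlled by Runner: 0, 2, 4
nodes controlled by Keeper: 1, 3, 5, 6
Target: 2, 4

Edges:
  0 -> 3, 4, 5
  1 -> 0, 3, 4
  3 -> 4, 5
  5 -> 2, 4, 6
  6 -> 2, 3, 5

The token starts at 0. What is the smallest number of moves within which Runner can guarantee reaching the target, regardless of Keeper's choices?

1

A0 = {2, 4}
A1: add {0} — 0 (Runner) has 0→4.
A2 = A1; e.g. 1 (Keeper) can still go to 3. Fixed point.
0 enters the attractor at level 1, so Runner can force the target in 1 move from there.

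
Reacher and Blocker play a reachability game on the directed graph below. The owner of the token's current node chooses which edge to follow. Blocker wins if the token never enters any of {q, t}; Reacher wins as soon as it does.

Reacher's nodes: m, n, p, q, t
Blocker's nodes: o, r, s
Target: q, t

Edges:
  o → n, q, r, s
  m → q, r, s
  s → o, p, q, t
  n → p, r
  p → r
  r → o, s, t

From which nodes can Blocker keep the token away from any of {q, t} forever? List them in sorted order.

n, o, p, r, s

A0 = {q, t}
A1: add {m} — m (Reacher) has m→q.
A2 = A1; e.g. n (Reacher) has no edge into A1. Fixed point.
Reacher's attractor = {m, q, t}; Blocker avoids the target exactly from the complement.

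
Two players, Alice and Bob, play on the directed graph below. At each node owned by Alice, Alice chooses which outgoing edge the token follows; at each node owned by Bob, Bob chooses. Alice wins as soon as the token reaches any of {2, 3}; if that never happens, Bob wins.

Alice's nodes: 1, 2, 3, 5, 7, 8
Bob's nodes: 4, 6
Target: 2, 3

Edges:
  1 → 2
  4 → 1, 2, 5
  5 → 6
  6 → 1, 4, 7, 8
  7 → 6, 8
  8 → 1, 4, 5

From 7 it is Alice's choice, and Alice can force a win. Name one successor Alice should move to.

8

A0 = {2, 3}
A1: add {1} — 1 (Alice) has 1→2.
A2: add {8} — 8 (Alice) has 8→1.
A3: add {7} — 7 (Alice) has 7→8.
A4 = A3; e.g. 4 (Bob) can still go to 5. Fixed point.
From 7, successor 8 is in the attractor (rank 2); the other successor 6 is not.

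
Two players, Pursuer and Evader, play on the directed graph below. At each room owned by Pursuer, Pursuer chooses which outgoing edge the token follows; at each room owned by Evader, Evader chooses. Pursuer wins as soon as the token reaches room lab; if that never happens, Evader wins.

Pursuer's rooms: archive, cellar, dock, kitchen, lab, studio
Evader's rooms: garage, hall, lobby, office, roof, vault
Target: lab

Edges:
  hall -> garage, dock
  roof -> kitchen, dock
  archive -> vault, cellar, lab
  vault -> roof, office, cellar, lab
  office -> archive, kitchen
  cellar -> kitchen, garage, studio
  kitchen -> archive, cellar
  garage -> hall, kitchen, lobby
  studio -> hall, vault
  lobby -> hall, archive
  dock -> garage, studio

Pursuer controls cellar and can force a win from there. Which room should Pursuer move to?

A0 = {lab}
A1: add {archive} — archive (Pursuer) has archive→lab.
A2: add {kitchen} — kitchen (Pursuer) has kitchen→archive.
A3: add {cellar, office} — office (Evader): all of {archive, kitchen} already in; cellar (Pursuer) has cellar→kitchen.
A4 = A3; e.g. hall (Evader) can still go to garage. Fixed point.
From cellar, successor kitchen is in the attractor (rank 2); the other successors garage, studio are not.

kitchen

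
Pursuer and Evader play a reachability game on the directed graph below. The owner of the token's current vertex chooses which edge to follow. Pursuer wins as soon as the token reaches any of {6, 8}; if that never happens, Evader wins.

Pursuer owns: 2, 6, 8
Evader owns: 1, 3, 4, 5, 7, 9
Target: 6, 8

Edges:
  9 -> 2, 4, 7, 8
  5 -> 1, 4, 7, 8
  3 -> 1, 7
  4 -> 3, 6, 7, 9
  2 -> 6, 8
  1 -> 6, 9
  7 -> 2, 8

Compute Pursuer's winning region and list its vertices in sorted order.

2, 6, 7, 8

A0 = {6, 8}
A1: add {2} — 2 (Pursuer) has 2→6.
A2: add {7} — 7 (Evader): all of {2, 8} already in.
A3 = A2; e.g. 1 (Evader) can still go to 9. Fixed point.
Pursuer's winning region = {2, 6, 7, 8}.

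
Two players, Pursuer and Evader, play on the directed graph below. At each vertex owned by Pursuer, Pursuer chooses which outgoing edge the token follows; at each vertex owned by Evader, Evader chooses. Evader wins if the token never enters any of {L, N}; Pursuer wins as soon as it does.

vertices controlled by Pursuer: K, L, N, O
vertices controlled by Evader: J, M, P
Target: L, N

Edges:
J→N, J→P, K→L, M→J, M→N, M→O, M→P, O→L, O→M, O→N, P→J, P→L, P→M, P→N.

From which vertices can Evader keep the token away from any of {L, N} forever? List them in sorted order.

J, M, P

A0 = {L, N}
A1: add {K, O} — K (Pursuer) has K→L; O (Pursuer) has O→L.
A2 = A1; e.g. J (Evader) can still go to P. Fixed point.
Pursuer's attractor = {K, L, N, O}; Evader avoids the target exactly from the complement.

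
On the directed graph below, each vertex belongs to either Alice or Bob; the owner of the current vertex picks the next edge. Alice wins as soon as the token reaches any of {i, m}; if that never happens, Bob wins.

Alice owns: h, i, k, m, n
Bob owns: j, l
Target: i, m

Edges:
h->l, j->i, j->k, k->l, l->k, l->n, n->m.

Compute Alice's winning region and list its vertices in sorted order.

A0 = {i, m}
A1: add {n} — n (Alice) has n→m.
A2 = A1; e.g. h (Alice) has no edge into A1. Fixed point.
Alice's winning region = {i, m, n}.

i, m, n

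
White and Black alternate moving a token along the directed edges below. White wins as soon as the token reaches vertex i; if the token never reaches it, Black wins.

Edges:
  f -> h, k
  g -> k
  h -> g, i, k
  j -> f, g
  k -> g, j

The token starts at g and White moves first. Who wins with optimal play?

Track states (vertex, player-to-move).
A0 = {(i,White), (i,Black)}
A1: add {(h,White)}.
A2 = A1; e.g. (f,White) stays out. (g,White) never enters ⇒ Black avoids the target.

Black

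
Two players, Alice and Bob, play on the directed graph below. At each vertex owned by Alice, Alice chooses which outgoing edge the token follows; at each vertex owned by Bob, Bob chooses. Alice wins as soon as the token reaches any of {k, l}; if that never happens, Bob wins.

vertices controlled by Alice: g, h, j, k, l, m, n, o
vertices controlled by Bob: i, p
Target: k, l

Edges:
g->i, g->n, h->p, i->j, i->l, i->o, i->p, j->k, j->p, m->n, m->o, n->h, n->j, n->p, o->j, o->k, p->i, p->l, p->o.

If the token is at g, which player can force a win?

Alice

A0 = {k, l}
A1: add {j, o} — j (Alice) has j→k; o (Alice) has o→k.
A2: add {m, n} — m (Alice) has m→o; n (Alice) has n→j.
A3: add {g} — g (Alice) has g→n.
A4 = A3; e.g. h (Alice) has no edge into A3. Fixed point.
g ∈ A3, so Alice can force the target.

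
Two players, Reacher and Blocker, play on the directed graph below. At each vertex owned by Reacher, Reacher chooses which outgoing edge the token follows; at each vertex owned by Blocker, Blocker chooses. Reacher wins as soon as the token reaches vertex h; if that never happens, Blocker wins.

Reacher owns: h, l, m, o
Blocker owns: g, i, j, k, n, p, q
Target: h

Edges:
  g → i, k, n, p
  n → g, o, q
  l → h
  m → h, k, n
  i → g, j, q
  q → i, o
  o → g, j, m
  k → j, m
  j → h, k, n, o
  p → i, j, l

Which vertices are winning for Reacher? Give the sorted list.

A0 = {h}
A1: add {l, m} — l (Reacher) has l→h; m (Reacher) has m→h.
A2: add {o} — o (Reacher) has o→m.
A3 = A2; e.g. g (Blocker) can still go to i. Fixed point.
Reacher's winning region = {h, l, m, o}.

h, l, m, o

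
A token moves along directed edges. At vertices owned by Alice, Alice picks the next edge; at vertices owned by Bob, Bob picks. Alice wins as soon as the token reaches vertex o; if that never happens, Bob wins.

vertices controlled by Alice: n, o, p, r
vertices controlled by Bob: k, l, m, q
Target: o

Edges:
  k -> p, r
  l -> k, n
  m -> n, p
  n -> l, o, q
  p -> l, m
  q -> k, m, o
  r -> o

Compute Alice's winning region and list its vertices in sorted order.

n, o, r

A0 = {o}
A1: add {n, r} — n (Alice) has n→o; r (Alice) has r→o.
A2 = A1; e.g. k (Bob) can still go to p. Fixed point.
Alice's winning region = {n, o, r}.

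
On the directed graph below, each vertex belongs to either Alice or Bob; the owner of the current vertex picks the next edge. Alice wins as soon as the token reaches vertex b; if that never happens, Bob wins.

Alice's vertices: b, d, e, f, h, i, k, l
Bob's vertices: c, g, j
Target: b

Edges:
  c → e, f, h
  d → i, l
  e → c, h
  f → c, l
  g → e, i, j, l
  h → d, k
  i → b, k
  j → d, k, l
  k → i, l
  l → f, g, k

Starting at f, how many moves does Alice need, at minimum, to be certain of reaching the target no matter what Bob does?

4

A0 = {b}
A1: add {i} — i (Alice) has i→b.
A2: add {d, k} — d (Alice) has d→i; k (Alice) has k→i.
A3: add {h, l} — h (Alice) has h→d; l (Alice) has l→k.
A4: add {e, f, j} — e (Alice) has e→h; f (Alice) has f→l; j (Bob): all of {d, k, l} already in.
f enters the attractor at level 4, so Alice can force the target in 4 moves from there.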